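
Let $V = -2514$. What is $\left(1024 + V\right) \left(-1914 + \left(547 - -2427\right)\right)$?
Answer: $-1579400$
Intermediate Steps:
$\left(1024 + V\right) \left(-1914 + \left(547 - -2427\right)\right) = \left(1024 - 2514\right) \left(-1914 + \left(547 - -2427\right)\right) = - 1490 \left(-1914 + \left(547 + 2427\right)\right) = - 1490 \left(-1914 + 2974\right) = \left(-1490\right) 1060 = -1579400$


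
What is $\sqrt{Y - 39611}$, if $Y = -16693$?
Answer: $12 i \sqrt{391} \approx 237.28 i$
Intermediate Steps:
$\sqrt{Y - 39611} = \sqrt{-16693 - 39611} = \sqrt{-56304} = 12 i \sqrt{391}$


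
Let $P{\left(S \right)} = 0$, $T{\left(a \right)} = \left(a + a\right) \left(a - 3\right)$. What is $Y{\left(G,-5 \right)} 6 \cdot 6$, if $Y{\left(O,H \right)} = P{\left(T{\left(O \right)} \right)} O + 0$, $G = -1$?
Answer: $0$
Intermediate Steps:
$T{\left(a \right)} = 2 a \left(-3 + a\right)$
$Y{\left(O,H \right)} = 0$ ($Y{\left(O,H \right)} = 0 O + 0 = 0 + 0 = 0$)
$Y{\left(G,-5 \right)} 6 \cdot 6 = 0 \cdot 6 \cdot 6 = 0 \cdot 6 = 0$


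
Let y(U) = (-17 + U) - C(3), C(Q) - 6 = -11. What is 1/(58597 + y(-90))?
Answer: 1/58495 ≈ 1.7095e-5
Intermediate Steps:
C(Q) = -5 (C(Q) = 6 - 11 = -5)
y(U) = -12 + U (y(U) = (-17 + U) - 1*(-5) = (-17 + U) + 5 = -12 + U)
1/(58597 + y(-90)) = 1/(58597 + (-12 - 90)) = 1/(58597 - 102) = 1/58495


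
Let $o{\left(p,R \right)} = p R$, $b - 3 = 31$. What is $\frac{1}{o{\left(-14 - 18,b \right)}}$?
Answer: $- \frac{1}{1088} \approx -0.00091912$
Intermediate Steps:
$b = 34$ ($b = 3 + 31 = 34$)
$o{\left(p,R \right)} = R p$
$\frac{1}{o{\left(-14 - 18,b \right)}} = \frac{1}{34 \left(-14 - 18\right)} = \frac{1}{34 \left(-32\right)} = \frac{1}{-1088} = - \frac{1}{1088}$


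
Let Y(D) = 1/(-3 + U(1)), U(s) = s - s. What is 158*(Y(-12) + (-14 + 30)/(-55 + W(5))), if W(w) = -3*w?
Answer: -9322/105 ≈ -88.781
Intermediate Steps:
U(s) = 0
Y(D) = -⅓ (Y(D) = 1/(-3 + 0) = 1/(-3) = -⅓)
158*(Y(-12) + (-14 + 30)/(-55 + W(5))) = 158*(-⅓ + (-14 + 30)/(-55 - 3*5)) = 158*(-⅓ + 16/(-55 - 15)) = 158*(-⅓ + 16/(-70)) = 158*(-⅓ + 16*(-1/70)) = 158*(-⅓ - 8/35) = 158*(-59/105) = -9322/105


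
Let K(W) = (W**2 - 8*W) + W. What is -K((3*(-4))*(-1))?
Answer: -60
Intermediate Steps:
K(W) = W**2 - 7*W
-K((3*(-4))*(-1)) = -(3*(-4))*(-1)*(-7 + (3*(-4))*(-1)) = -(-12*(-1))*(-7 - 12*(-1)) = -12*(-7 + 12) = -12*5 = -1*60 = -60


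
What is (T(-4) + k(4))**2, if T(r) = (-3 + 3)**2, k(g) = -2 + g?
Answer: 4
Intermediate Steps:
T(r) = 0 (T(r) = 0**2 = 0)
(T(-4) + k(4))**2 = (0 + (-2 + 4))**2 = (0 + 2)**2 = 2**2 = 4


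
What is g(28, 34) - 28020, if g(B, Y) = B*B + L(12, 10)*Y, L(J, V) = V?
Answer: -26896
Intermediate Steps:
g(B, Y) = B**2 + 10*Y (g(B, Y) = B*B + 10*Y = B**2 + 10*Y)
g(28, 34) - 28020 = (28**2 + 10*34) - 28020 = (784 + 340) - 28020 = 1124 - 28020 = -26896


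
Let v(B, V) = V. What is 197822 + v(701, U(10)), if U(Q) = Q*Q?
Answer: 197922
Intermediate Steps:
U(Q) = Q²
197822 + v(701, U(10)) = 197822 + 10² = 197822 + 100 = 197922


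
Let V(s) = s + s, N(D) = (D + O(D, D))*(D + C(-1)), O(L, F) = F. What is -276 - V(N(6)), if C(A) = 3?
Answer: -492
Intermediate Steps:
N(D) = 2*D*(3 + D) (N(D) = (D + D)*(D + 3) = (2*D)*(3 + D) = 2*D*(3 + D))
V(s) = 2*s
-276 - V(N(6)) = -276 - 2*2*6*(3 + 6) = -276 - 2*2*6*9 = -276 - 2*108 = -276 - 1*216 = -276 - 216 = -492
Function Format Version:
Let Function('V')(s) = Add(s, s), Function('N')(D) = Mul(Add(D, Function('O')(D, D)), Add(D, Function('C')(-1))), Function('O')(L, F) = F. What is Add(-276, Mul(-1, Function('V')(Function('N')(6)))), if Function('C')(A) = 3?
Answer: -492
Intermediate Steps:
Function('N')(D) = Mul(2, D, Add(3, D)) (Function('N')(D) = Mul(Add(D, D), Add(D, 3)) = Mul(Mul(2, D), Add(3, D)) = Mul(2, D, Add(3, D)))
Function('V')(s) = Mul(2, s)
Add(-276, Mul(-1, Function('V')(Function('N')(6)))) = Add(-276, Mul(-1, Mul(2, Mul(2, 6, Add(3, 6))))) = Add(-276, Mul(-1, Mul(2, Mul(2, 6, 9)))) = Add(-276, Mul(-1, Mul(2, 108))) = Add(-276, Mul(-1, 216)) = Add(-276, -216) = -492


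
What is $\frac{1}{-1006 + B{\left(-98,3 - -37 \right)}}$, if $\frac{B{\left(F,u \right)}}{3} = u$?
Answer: $- \frac{1}{886} \approx -0.0011287$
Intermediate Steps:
$B{\left(F,u \right)} = 3 u$
$\frac{1}{-1006 + B{\left(-98,3 - -37 \right)}} = \frac{1}{-1006 + 3 \left(3 - -37\right)} = \frac{1}{-1006 + 3 \left(3 + 37\right)} = \frac{1}{-1006 + 3 \cdot 40} = \frac{1}{-1006 + 120} = \frac{1}{-886} = - \frac{1}{886}$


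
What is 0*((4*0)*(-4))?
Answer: 0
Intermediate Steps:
0*((4*0)*(-4)) = 0*(0*(-4)) = 0*0 = 0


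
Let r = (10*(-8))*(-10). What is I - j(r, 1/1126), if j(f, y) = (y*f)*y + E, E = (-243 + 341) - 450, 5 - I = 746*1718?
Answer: -406123187799/316969 ≈ -1.2813e+6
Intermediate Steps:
I = -1281623 (I = 5 - 746*1718 = 5 - 1*1281628 = 5 - 1281628 = -1281623)
E = -352 (E = 98 - 450 = -352)
r = 800 (r = -80*(-10) = 800)
j(f, y) = -352 + f*y**2 (j(f, y) = (y*f)*y - 352 = (f*y)*y - 352 = f*y**2 - 352 = -352 + f*y**2)
I - j(r, 1/1126) = -1281623 - (-352 + 800*(1/1126)**2) = -1281623 - (-352 + 800*(1/1267876)) = -1281623 - (-352 + 200/316969) = -1281623 - 1*(-111572888/316969) = -1281623 + 111572888/316969 = -406123187799/316969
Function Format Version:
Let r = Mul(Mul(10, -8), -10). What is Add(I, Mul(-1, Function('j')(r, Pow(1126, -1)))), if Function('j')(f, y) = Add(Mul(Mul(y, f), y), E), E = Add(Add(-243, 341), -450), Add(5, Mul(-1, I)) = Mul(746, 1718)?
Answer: Rational(-406123187799, 316969) ≈ -1.2813e+6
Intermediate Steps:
I = -1281623 (I = Add(5, Mul(-1, Mul(746, 1718))) = Add(5, Mul(-1, 1281628)) = Add(5, -1281628) = -1281623)
E = -352 (E = Add(98, -450) = -352)
r = 800 (r = Mul(-80, -10) = 800)
Function('j')(f, y) = Add(-352, Mul(f, Pow(y, 2))) (Function('j')(f, y) = Add(Mul(Mul(y, f), y), -352) = Add(Mul(Mul(f, y), y), -352) = Add(Mul(f, Pow(y, 2)), -352) = Add(-352, Mul(f, Pow(y, 2))))
Add(I, Mul(-1, Function('j')(r, Pow(1126, -1)))) = Add(-1281623, Mul(-1, Add(-352, Mul(800, Pow(Pow(1126, -1), 2))))) = Add(-1281623, Mul(-1, Add(-352, Mul(800, Pow(Rational(1, 1126), 2))))) = Add(-1281623, Mul(-1, Add(-352, Mul(800, Rational(1, 1267876))))) = Add(-1281623, Mul(-1, Add(-352, Rational(200, 316969)))) = Add(-1281623, Mul(-1, Rational(-111572888, 316969))) = Add(-1281623, Rational(111572888, 316969)) = Rational(-406123187799, 316969)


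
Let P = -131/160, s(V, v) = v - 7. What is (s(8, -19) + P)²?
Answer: 18412681/25600 ≈ 719.25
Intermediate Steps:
s(V, v) = -7 + v
P = -131/160 (P = -131*1/160 = -131/160 ≈ -0.81875)
(s(8, -19) + P)² = ((-7 - 19) - 131/160)² = (-26 - 131/160)² = (-4291/160)² = 18412681/25600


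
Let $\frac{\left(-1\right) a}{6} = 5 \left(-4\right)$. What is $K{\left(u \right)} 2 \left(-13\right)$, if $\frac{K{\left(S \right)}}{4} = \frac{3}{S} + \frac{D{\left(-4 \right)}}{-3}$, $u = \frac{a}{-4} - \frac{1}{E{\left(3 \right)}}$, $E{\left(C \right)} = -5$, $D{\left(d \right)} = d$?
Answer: $- \frac{57304}{447} \approx -128.2$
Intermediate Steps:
$a = 120$ ($a = - 6 \cdot 5 \left(-4\right) = \left(-6\right) \left(-20\right) = 120$)
$u = - \frac{149}{5}$ ($u = \frac{120}{-4} - \frac{1}{-5} = 120 \left(- \frac{1}{4}\right) - - \frac{1}{5} = -30 + \frac{1}{5} = - \frac{149}{5} \approx -29.8$)
$K{\left(S \right)} = \frac{16}{3} + \frac{12}{S}$ ($K{\left(S \right)} = 4 \left(\frac{3}{S} - \frac{4}{-3}\right) = 4 \left(\frac{3}{S} - - \frac{4}{3}\right) = 4 \left(\frac{3}{S} + \frac{4}{3}\right) = 4 \left(\frac{4}{3} + \frac{3}{S}\right) = \frac{16}{3} + \frac{12}{S}$)
$K{\left(u \right)} 2 \left(-13\right) = \left(\frac{16}{3} + \frac{12}{- \frac{149}{5}}\right) 2 \left(-13\right) = \left(\frac{16}{3} + 12 \left(- \frac{5}{149}\right)\right) 2 \left(-13\right) = \left(\frac{16}{3} - \frac{60}{149}\right) 2 \left(-13\right) = \frac{2204}{447} \cdot 2 \left(-13\right) = \frac{4408}{447} \left(-13\right) = - \frac{57304}{447}$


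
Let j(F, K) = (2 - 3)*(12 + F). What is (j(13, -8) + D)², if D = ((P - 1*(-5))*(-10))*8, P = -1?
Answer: 119025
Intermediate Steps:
j(F, K) = -12 - F (j(F, K) = -(12 + F) = -12 - F)
D = -320 (D = ((-1 - 1*(-5))*(-10))*8 = ((-1 + 5)*(-10))*8 = (4*(-10))*8 = -40*8 = -320)
(j(13, -8) + D)² = ((-12 - 1*13) - 320)² = ((-12 - 13) - 320)² = (-25 - 320)² = (-345)² = 119025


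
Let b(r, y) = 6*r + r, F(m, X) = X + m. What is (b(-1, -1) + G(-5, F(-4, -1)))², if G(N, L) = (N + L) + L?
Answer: 484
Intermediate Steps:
b(r, y) = 7*r
G(N, L) = N + 2*L (G(N, L) = (L + N) + L = N + 2*L)
(b(-1, -1) + G(-5, F(-4, -1)))² = (7*(-1) + (-5 + 2*(-1 - 4)))² = (-7 + (-5 + 2*(-5)))² = (-7 + (-5 - 10))² = (-7 - 15)² = (-22)² = 484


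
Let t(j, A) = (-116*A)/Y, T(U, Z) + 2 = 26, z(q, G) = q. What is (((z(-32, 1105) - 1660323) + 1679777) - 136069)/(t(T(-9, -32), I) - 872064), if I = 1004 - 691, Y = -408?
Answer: 11897994/88941451 ≈ 0.13377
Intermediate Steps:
I = 313
T(U, Z) = 24 (T(U, Z) = -2 + 26 = 24)
t(j, A) = 29*A/102 (t(j, A) = -116*A/(-408) = -116*A*(-1/408) = 29*A/102)
(((z(-32, 1105) - 1660323) + 1679777) - 136069)/(t(T(-9, -32), I) - 872064) = (((-32 - 1660323) + 1679777) - 136069)/((29/102)*313 - 872064) = ((-1660355 + 1679777) - 136069)/(9077/102 - 872064) = (19422 - 136069)/(-88941451/102) = -116647*(-102/88941451) = 11897994/88941451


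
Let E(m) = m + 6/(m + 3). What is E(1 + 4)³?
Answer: 12167/64 ≈ 190.11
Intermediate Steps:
E(m) = m + 6/(3 + m)
E(1 + 4)³ = ((6 + (1 + 4)² + 3*(1 + 4))/(3 + (1 + 4)))³ = ((6 + 5² + 3*5)/(3 + 5))³ = ((6 + 25 + 15)/8)³ = ((⅛)*46)³ = (23/4)³ = 12167/64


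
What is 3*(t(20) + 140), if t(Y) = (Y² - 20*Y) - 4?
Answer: 408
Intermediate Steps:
t(Y) = -4 + Y² - 20*Y
3*(t(20) + 140) = 3*((-4 + 20² - 20*20) + 140) = 3*((-4 + 400 - 400) + 140) = 3*(-4 + 140) = 3*136 = 408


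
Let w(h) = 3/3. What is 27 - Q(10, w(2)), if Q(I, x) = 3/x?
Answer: 24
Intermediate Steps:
w(h) = 1 (w(h) = 3*(⅓) = 1)
27 - Q(10, w(2)) = 27 - 3/1 = 27 - 3 = 24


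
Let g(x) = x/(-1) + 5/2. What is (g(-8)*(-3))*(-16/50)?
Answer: 252/25 ≈ 10.080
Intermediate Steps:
g(x) = 5/2 - x (g(x) = x*(-1) + 5*(1/2) = -x + 5/2 = 5/2 - x)
(g(-8)*(-3))*(-16/50) = ((5/2 - 1*(-8))*(-3))*(-16/50) = ((5/2 + 8)*(-3))*(-16*1/50) = ((21/2)*(-3))*(-8/25) = -63/2*(-8/25) = 252/25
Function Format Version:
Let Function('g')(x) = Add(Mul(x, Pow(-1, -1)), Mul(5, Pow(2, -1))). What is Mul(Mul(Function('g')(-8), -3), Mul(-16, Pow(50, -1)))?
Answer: Rational(252, 25) ≈ 10.080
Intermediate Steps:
Function('g')(x) = Add(Rational(5, 2), Mul(-1, x)) (Function('g')(x) = Add(Mul(x, -1), Mul(5, Rational(1, 2))) = Add(Mul(-1, x), Rational(5, 2)) = Add(Rational(5, 2), Mul(-1, x)))
Mul(Mul(Function('g')(-8), -3), Mul(-16, Pow(50, -1))) = Mul(Mul(Add(Rational(5, 2), Mul(-1, -8)), -3), Mul(-16, Pow(50, -1))) = Mul(Mul(Add(Rational(5, 2), 8), -3), Mul(-16, Rational(1, 50))) = Mul(Mul(Rational(21, 2), -3), Rational(-8, 25)) = Mul(Rational(-63, 2), Rational(-8, 25)) = Rational(252, 25)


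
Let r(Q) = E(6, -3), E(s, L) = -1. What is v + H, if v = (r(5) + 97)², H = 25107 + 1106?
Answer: 35429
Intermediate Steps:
r(Q) = -1
H = 26213
v = 9216 (v = (-1 + 97)² = 96² = 9216)
v + H = 9216 + 26213 = 35429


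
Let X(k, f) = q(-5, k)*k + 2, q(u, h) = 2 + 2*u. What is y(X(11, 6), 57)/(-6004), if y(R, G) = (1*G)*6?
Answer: -9/158 ≈ -0.056962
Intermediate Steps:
X(k, f) = 2 - 8*k (X(k, f) = (2 + 2*(-5))*k + 2 = (2 - 10)*k + 2 = -8*k + 2 = 2 - 8*k)
y(R, G) = 6*G (y(R, G) = G*6 = 6*G)
y(X(11, 6), 57)/(-6004) = (6*57)/(-6004) = 342*(-1/6004) = -9/158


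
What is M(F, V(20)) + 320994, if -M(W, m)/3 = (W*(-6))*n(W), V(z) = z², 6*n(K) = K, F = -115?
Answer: 360669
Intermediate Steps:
n(K) = K/6
M(W, m) = 3*W² (M(W, m) = -3*W*(-6)*W/6 = -3*(-6*W)*W/6 = -(-3)*W² = 3*W²)
M(F, V(20)) + 320994 = 3*(-115)² + 320994 = 3*13225 + 320994 = 39675 + 320994 = 360669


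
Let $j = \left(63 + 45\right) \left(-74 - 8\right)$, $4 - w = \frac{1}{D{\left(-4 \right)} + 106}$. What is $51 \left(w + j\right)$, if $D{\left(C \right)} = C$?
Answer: $- \frac{902905}{2} \approx -4.5145 \cdot 10^{5}$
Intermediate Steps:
$w = \frac{407}{102}$ ($w = 4 - \frac{1}{-4 + 106} = 4 - \frac{1}{102} = \frac{407}{102} \approx 3.9902$)
$j = -8856$ ($j = 108 \left(-82\right) = -8856$)
$51 \left(w + j\right) = 51 \left(\frac{407}{102} - 8856\right) = 51 \left(- \frac{902905}{102}\right) = - \frac{902905}{2}$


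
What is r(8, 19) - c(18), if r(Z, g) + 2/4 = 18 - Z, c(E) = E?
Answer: -17/2 ≈ -8.5000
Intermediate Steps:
r(Z, g) = 35/2 - Z (r(Z, g) = -½ + (18 - Z) = 35/2 - Z)
r(8, 19) - c(18) = (35/2 - 1*8) - 1*18 = (35/2 - 8) - 18 = 19/2 - 18 = -17/2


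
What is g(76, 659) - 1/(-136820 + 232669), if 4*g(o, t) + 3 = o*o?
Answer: 553336273/383396 ≈ 1443.3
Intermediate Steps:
g(o, t) = -¾ + o²/4 (g(o, t) = -¾ + (o*o)/4 = -¾ + o²/4)
g(76, 659) - 1/(-136820 + 232669) = (-¾ + (¼)*76²) - 1/(-136820 + 232669) = (-¾ + (¼)*5776) - 1/95849 = (-¾ + 1444) - 1*1/95849 = 5773/4 - 1/95849 = 553336273/383396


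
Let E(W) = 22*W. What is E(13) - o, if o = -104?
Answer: 390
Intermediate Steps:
E(13) - o = 22*13 - 1*(-104) = 286 + 104 = 390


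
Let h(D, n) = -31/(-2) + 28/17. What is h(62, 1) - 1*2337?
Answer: -78875/34 ≈ -2319.9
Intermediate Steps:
h(D, n) = 583/34 (h(D, n) = -31*(-½) + 28*(1/17) = 31/2 + 28/17 = 583/34)
h(62, 1) - 1*2337 = 583/34 - 1*2337 = 583/34 - 2337 = -78875/34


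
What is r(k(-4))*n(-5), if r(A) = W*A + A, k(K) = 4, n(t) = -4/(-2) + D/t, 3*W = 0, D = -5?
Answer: 12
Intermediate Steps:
W = 0 (W = (⅓)*0 = 0)
n(t) = 2 - 5/t (n(t) = -4/(-2) - 5/t = -4*(-½) - 5/t = 2 - 5/t)
r(A) = A (r(A) = 0*A + A = 0 + A = A)
r(k(-4))*n(-5) = 4*(2 - 5/(-5)) = 4*(2 - 5*(-⅕)) = 4*(2 + 1) = 4*3 = 12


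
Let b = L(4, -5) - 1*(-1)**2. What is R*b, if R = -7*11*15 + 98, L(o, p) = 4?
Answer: -3171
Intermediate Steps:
R = -1057 (R = -77*15 + 98 = -1155 + 98 = -1057)
b = 3 (b = 4 - 1*(-1)**2 = 4 - 1*1 = 4 - 1 = 3)
R*b = -1057*3 = -3171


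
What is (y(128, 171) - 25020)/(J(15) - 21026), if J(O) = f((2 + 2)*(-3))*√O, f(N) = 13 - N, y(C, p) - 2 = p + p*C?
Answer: 5655994/40189391 + 6725*√15/40189391 ≈ 0.14138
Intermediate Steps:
y(C, p) = 2 + p + C*p (y(C, p) = 2 + (p + p*C) = 2 + (p + C*p) = 2 + p + C*p)
J(O) = 25*√O (J(O) = (13 - (2 + 2)*(-3))*√O = (13 - 4*(-3))*√O = (13 - 1*(-12))*√O = (13 + 12)*√O = 25*√O)
(y(128, 171) - 25020)/(J(15) - 21026) = ((2 + 171 + 128*171) - 25020)/(25*√15 - 21026) = ((2 + 171 + 21888) - 25020)/(-21026 + 25*√15) = (22061 - 25020)/(-21026 + 25*√15) = -2959/(-21026 + 25*√15)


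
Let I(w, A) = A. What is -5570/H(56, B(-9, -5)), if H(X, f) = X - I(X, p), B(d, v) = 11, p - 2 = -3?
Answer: -5570/57 ≈ -97.719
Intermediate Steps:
p = -1 (p = 2 - 3 = -1)
H(X, f) = 1 + X (H(X, f) = X - 1*(-1) = X + 1 = 1 + X)
-5570/H(56, B(-9, -5)) = -5570/(1 + 56) = -5570/57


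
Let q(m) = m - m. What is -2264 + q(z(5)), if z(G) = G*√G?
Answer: -2264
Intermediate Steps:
z(G) = G^(3/2)
q(m) = 0
-2264 + q(z(5)) = -2264 + 0 = -2264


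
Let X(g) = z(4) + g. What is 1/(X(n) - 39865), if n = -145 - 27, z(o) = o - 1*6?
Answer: -1/40039 ≈ -2.4976e-5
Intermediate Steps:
z(o) = -6 + o (z(o) = o - 6 = -6 + o)
n = -172
X(g) = -2 + g (X(g) = (-6 + 4) + g = -2 + g)
1/(X(n) - 39865) = 1/((-2 - 172) - 39865) = 1/(-174 - 39865) = 1/(-40039) = -1/40039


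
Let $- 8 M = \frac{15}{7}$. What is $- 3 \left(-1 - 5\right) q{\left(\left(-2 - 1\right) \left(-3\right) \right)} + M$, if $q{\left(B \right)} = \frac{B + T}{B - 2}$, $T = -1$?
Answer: $\frac{1137}{56} \approx 20.304$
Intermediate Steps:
$M = - \frac{15}{56}$ ($M = - \frac{15 \cdot \frac{1}{7}}{8} = \left(- \frac{1}{8}\right) \frac{15}{7} = - \frac{15}{56} \approx -0.26786$)
$q{\left(B \right)} = \frac{-1 + B}{-2 + B}$ ($q{\left(B \right)} = \frac{B - 1}{B - 2} = \frac{-1 + B}{-2 + B}$)
$- 3 \left(-1 - 5\right) q{\left(\left(-2 - 1\right) \left(-3\right) \right)} + M = - 3 \left(-1 - 5\right) \frac{-1 + \left(-2 - 1\right) \left(-3\right)}{-2 + \left(-2 - 1\right) \left(-3\right)} - \frac{15}{56} = \left(-3\right) \left(-6\right) \frac{-1 - -9}{-2 - -9} - \frac{15}{56} = 18 \frac{-1 + 9}{-2 + 9} - \frac{15}{56} = 18 \cdot \frac{1}{7} \cdot 8 - \frac{15}{56} = 18 \cdot \frac{8}{7} - \frac{15}{56} = \frac{144}{7} - \frac{15}{56} = \frac{1137}{56}$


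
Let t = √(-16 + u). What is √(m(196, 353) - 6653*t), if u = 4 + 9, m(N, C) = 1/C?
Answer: √(353 - 829023677*I*√3)/353 ≈ 75.906 - 75.906*I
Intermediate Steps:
u = 13
t = I*√3 (t = √(-16 + 13) = √(-3) = I*√3 ≈ 1.732*I)
√(m(196, 353) - 6653*t) = √(1/353 - 6653*I*√3)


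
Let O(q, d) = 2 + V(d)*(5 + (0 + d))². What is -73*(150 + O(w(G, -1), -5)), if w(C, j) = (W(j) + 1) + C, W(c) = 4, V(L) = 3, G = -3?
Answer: -11096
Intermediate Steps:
w(C, j) = 5 + C (w(C, j) = (4 + 1) + C = 5 + C)
O(q, d) = 2 + 3*(5 + d)² (O(q, d) = 2 + 3*(5 + (0 + d))² = 2 + 3*(5 + d)²)
-73*(150 + O(w(G, -1), -5)) = -73*(150 + (2 + 3*(5 - 5)²)) = -73*(150 + (2 + 3*0²)) = -73*(150 + (2 + 3*0)) = -73*(150 + (2 + 0)) = -73*(150 + 2) = -73*152 = -11096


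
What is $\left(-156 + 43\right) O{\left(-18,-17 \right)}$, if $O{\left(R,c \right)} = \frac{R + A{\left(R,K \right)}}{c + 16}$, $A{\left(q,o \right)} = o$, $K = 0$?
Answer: $-2034$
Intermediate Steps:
$O{\left(R,c \right)} = \frac{R}{16 + c}$ ($O{\left(R,c \right)} = \frac{R + 0}{c + 16} = \frac{R}{16 + c}$)
$\left(-156 + 43\right) O{\left(-18,-17 \right)} = \left(-156 + 43\right) \left(- \frac{18}{16 - 17}\right) = - 113 \left(- \frac{18}{-1}\right) = - 113 \left(\left(-18\right) \left(-1\right)\right) = \left(-113\right) 18 = -2034$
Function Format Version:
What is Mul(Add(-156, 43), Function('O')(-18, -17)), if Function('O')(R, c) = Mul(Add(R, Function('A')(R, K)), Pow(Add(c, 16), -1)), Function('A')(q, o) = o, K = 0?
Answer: -2034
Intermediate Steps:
Function('O')(R, c) = Mul(R, Pow(Add(16, c), -1)) (Function('O')(R, c) = Mul(Add(R, 0), Pow(Add(c, 16), -1)) = Mul(R, Pow(Add(16, c), -1)))
Mul(Add(-156, 43), Function('O')(-18, -17)) = Mul(Add(-156, 43), Mul(-18, Pow(Add(16, -17), -1))) = Mul(-113, Mul(-18, Pow(-1, -1))) = Mul(-113, Mul(-18, -1)) = Mul(-113, 18) = -2034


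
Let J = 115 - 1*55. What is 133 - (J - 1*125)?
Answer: 198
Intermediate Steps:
J = 60 (J = 115 - 55 = 60)
133 - (J - 1*125) = 133 - (60 - 1*125) = 133 - (60 - 125) = 133 - 1*(-65) = 133 + 65 = 198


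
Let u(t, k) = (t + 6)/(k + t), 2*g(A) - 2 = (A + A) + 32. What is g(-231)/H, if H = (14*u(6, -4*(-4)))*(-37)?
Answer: 1177/1554 ≈ 0.75740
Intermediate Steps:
g(A) = 17 + A (g(A) = 1 + ((A + A) + 32)/2 = 1 + (2*A + 32)/2 = 1 + (32 + 2*A)/2 = 1 + (16 + A) = 17 + A)
u(t, k) = (6 + t)/(k + t)
H = -3108/11 (H = (14*((6 + 6)/(-4*(-4) + 6)))*(-37) = (14*(12/(16 + 6)))*(-37) = (14*(12/22))*(-37) = (14*((1/22)*12))*(-37) = (14*(6/11))*(-37) = (84/11)*(-37) = -3108/11 ≈ -282.55)
g(-231)/H = (17 - 231)/(-3108/11) = -214*(-11/3108) = 1177/1554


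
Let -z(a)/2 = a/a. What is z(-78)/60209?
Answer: -2/60209 ≈ -3.3218e-5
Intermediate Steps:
z(a) = -2 (z(a) = -2*a/a = -2*1 = -2)
z(-78)/60209 = -2/60209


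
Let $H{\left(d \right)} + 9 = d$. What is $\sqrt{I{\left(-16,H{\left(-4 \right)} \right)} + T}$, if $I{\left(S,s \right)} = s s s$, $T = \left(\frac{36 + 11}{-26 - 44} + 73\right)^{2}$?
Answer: $\frac{\sqrt{14868669}}{70} \approx 55.086$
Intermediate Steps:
$H{\left(d \right)} = -9 + d$
$T = \frac{25633969}{4900}$ ($T = \left(\frac{47}{-70} + 73\right)^{2} = \left(47 \left(- \frac{1}{70}\right) + 73\right)^{2} = \left(- \frac{47}{70} + 73\right)^{2} = \left(\frac{5063}{70}\right)^{2} = \frac{25633969}{4900} \approx 5231.4$)
$I{\left(S,s \right)} = s^{3}$ ($I{\left(S,s \right)} = s^{2} s = s^{3}$)
$\sqrt{I{\left(-16,H{\left(-4 \right)} \right)} + T} = \sqrt{\left(-9 - 4\right)^{3} + \frac{25633969}{4900}} = \sqrt{\left(-13\right)^{3} + \frac{25633969}{4900}} = \sqrt{-2197 + \frac{25633969}{4900}} = \sqrt{\frac{14868669}{4900}} = \frac{\sqrt{14868669}}{70}$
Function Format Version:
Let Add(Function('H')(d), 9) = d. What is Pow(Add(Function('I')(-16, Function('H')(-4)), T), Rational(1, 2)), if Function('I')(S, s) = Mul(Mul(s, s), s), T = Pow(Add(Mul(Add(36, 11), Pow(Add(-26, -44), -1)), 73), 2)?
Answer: Mul(Rational(1, 70), Pow(14868669, Rational(1, 2))) ≈ 55.086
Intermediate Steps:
Function('H')(d) = Add(-9, d)
T = Rational(25633969, 4900) (T = Pow(Add(Mul(47, Pow(-70, -1)), 73), 2) = Pow(Add(Mul(47, Rational(-1, 70)), 73), 2) = Pow(Add(Rational(-47, 70), 73), 2) = Pow(Rational(5063, 70), 2) = Rational(25633969, 4900) ≈ 5231.4)
Function('I')(S, s) = Pow(s, 3) (Function('I')(S, s) = Mul(Pow(s, 2), s) = Pow(s, 3))
Pow(Add(Function('I')(-16, Function('H')(-4)), T), Rational(1, 2)) = Pow(Add(Pow(Add(-9, -4), 3), Rational(25633969, 4900)), Rational(1, 2)) = Pow(Add(Pow(-13, 3), Rational(25633969, 4900)), Rational(1, 2)) = Pow(Add(-2197, Rational(25633969, 4900)), Rational(1, 2)) = Pow(Rational(14868669, 4900), Rational(1, 2)) = Mul(Rational(1, 70), Pow(14868669, Rational(1, 2)))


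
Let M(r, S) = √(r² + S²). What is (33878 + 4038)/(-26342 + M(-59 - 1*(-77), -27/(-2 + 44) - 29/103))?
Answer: -2076833979599008/1442872008616071 - 273374360*√27019633/1442872008616071 ≈ -1.4404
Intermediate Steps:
M(r, S) = √(S² + r²)
(33878 + 4038)/(-26342 + M(-59 - 1*(-77), -27/(-2 + 44) - 29/103)) = (33878 + 4038)/(-26342 + √((-27/(-2 + 44) - 29/103)² + (-59 - 1*(-77))²)) = 37916/(-26342 + √((-27/42 - 29*1/103)² + (-59 + 77)²)) = 37916/(-26342 + √((-27*1/42 - 29/103)² + 18²)) = 37916/(-26342 + √((-9/14 - 29/103)² + 324)) = 37916/(-26342 + √((-1333/1442)² + 324)) = 37916/(-26342 + √(1776889/2079364 + 324)) = 37916/(-26342 + √(675490825/2079364)) = 37916/(-26342 + 5*√27019633/1442)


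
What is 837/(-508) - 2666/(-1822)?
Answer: -85343/462788 ≈ -0.18441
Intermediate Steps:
837/(-508) - 2666/(-1822) = 837*(-1/508) - 2666*(-1/1822) = -837/508 + 1333/911 = -85343/462788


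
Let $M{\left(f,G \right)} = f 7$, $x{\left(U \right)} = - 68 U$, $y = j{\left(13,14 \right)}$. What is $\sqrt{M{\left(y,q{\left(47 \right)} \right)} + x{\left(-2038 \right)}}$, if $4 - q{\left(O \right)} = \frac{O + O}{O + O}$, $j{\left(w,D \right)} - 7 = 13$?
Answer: $2 \sqrt{34681} \approx 372.46$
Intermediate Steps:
$j{\left(w,D \right)} = 20$ ($j{\left(w,D \right)} = 7 + 13 = 20$)
$y = 20$
$q{\left(O \right)} = 3$ ($q{\left(O \right)} = 4 - \frac{O + O}{O + O} = 4 - \frac{2 O}{2 O} = 4 - 2 O \frac{1}{2 O} = 4 - 1 = 3$)
$M{\left(f,G \right)} = 7 f$
$\sqrt{M{\left(y,q{\left(47 \right)} \right)} + x{\left(-2038 \right)}} = \sqrt{7 \cdot 20 - -138584} = \sqrt{140 + 138584} = \sqrt{138724} = 2 \sqrt{34681}$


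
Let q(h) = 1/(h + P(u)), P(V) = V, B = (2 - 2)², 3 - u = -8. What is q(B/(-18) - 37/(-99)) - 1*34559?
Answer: -38913335/1126 ≈ -34559.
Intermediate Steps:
u = 11 (u = 3 - 1*(-8) = 3 + 8 = 11)
B = 0 (B = 0² = 0)
q(h) = 1/(11 + h) (q(h) = 1/(h + 11) = 1/(11 + h))
q(B/(-18) - 37/(-99)) - 1*34559 = 1/(11 + (0/(-18) - 37/(-99))) - 1*34559 = 1/(11 + (0*(-1/18) - 37*(-1/99))) - 34559 = 1/(11 + (0 + 37/99)) - 34559 = 1/(11 + 37/99) - 34559 = 1/(1126/99) - 34559 = 99/1126 - 34559 = -38913335/1126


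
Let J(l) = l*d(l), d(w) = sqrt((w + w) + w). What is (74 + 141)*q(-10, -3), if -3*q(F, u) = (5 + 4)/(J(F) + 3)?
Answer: -645/1003 - 2150*I*sqrt(30)/1003 ≈ -0.64307 - 11.741*I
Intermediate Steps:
d(w) = sqrt(3)*sqrt(w) (d(w) = sqrt(2*w + w) = sqrt(3*w) = sqrt(3)*sqrt(w))
J(l) = sqrt(3)*l**(3/2) (J(l) = l*(sqrt(3)*sqrt(l)) = sqrt(3)*l**(3/2))
q(F, u) = -3/(3 + sqrt(3)*F**(3/2)) (q(F, u) = -(5 + 4)/(3*(sqrt(3)*F**(3/2) + 3)) = -3/(3 + sqrt(3)*F**(3/2)))
(74 + 141)*q(-10, -3) = (74 + 141)*(-3/(3 + sqrt(3)*(-10)**(3/2))) = 215*(-3/(3 + sqrt(3)*(-10*I*sqrt(10)))) = 215*(-3/(3 - 10*I*sqrt(30))) = -645/(3 - 10*I*sqrt(30))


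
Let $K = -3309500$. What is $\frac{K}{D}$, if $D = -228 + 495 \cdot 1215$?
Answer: $- \frac{3309500}{601197} \approx -5.5049$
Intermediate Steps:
$D = 601197$ ($D = -228 + 601425 = 601197$)
$\frac{K}{D} = - \frac{3309500}{601197}$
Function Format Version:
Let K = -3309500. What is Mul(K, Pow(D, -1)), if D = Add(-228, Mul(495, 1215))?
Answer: Rational(-3309500, 601197) ≈ -5.5049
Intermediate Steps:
D = 601197 (D = Add(-228, 601425) = 601197)
Mul(K, Pow(D, -1)) = Mul(-3309500, Pow(601197, -1)) = Mul(-3309500, Rational(1, 601197)) = Rational(-3309500, 601197)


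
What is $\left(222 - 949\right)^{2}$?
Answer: $528529$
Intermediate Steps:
$\left(222 - 949\right)^{2} = \left(-727\right)^{2} = 528529$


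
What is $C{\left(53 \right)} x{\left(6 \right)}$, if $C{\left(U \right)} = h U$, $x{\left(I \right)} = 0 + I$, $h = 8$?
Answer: $2544$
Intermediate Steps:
$x{\left(I \right)} = I$
$C{\left(U \right)} = 8 U$
$C{\left(53 \right)} x{\left(6 \right)} = 8 \cdot 53 \cdot 6 = 424 \cdot 6 = 2544$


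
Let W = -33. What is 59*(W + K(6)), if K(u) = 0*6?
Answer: -1947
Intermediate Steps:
K(u) = 0
59*(W + K(6)) = 59*(-33 + 0) = 59*(-33) = -1947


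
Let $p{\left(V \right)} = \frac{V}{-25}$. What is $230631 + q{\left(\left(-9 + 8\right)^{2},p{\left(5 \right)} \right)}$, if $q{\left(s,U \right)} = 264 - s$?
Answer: $230894$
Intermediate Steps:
$p{\left(V \right)} = - \frac{V}{25}$ ($p{\left(V \right)} = V \left(- \frac{1}{25}\right) = - \frac{V}{25}$)
$230631 + q{\left(\left(-9 + 8\right)^{2},p{\left(5 \right)} \right)} = 230631 + \left(264 - \left(-9 + 8\right)^{2}\right) = 230631 + \left(264 - \left(-1\right)^{2}\right) = 230631 + \left(264 - 1\right) = 230631 + 263 = 230894$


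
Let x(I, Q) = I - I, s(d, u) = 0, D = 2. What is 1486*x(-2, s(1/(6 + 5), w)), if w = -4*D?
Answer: 0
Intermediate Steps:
w = -8 (w = -4*2 = -8)
x(I, Q) = 0
1486*x(-2, s(1/(6 + 5), w)) = 1486*0 = 0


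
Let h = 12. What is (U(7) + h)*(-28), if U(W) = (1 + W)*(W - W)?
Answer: -336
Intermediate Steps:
U(W) = 0 (U(W) = (1 + W)*0 = 0)
(U(7) + h)*(-28) = (0 + 12)*(-28) = 12*(-28) = -336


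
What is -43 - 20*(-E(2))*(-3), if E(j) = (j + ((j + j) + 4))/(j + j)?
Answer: -193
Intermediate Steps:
E(j) = (4 + 3*j)/(2*j) (E(j) = (j + (2*j + 4))/((2*j)) = (j + (4 + 2*j))*(1/(2*j)) = (4 + 3*j)*(1/(2*j)) = (4 + 3*j)/(2*j))
-43 - 20*(-E(2))*(-3) = -43 - 20*(-(3/2 + 2/2))*(-3) = -43 - 20*(-(3/2 + 2*(½)))*(-3) = -43 - 20*(-(3/2 + 1))*(-3) = -43 - 20*(-1*5/2)*(-3) = -43 - (-50)*(-3) = -43 - 20*15/2 = -43 - 150 = -193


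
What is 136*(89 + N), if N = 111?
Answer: 27200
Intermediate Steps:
136*(89 + N) = 136*(89 + 111) = 136*200 = 27200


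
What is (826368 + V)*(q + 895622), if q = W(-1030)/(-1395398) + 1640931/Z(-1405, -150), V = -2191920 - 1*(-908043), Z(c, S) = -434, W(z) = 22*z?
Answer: -123550622969985794427/302801366 ≈ -4.0803e+11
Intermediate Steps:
V = -1283877 (V = -2191920 + 908043 = -1283877)
q = -1144871000549/302801366 (q = (22*(-1030))/(-1395398) + 1640931/(-434) = -22660*(-1/1395398) + 1640931*(-1/434) = 11330/697699 - 1640931/434 = -1144871000549/302801366 ≈ -3780.9)
(826368 + V)*(q + 895622) = (826368 - 1283877)*(-1144871000549/302801366 + 895622) = -457509*270050694019103/302801366 = -123550622969985794427/302801366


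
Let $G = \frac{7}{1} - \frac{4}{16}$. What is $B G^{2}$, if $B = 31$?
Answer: $\frac{22599}{16} \approx 1412.4$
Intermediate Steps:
$G = \frac{27}{4}$ ($G = 7 \cdot 1 - \frac{1}{4} = 7 - \frac{1}{4} = \frac{27}{4} \approx 6.75$)
$B G^{2} = 31 \left(\frac{27}{4}\right)^{2} = 31 \cdot \frac{729}{16} = \frac{22599}{16}$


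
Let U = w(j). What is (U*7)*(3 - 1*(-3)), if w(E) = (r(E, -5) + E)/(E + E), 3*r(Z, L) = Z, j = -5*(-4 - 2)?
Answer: 28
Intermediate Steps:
j = 30 (j = -5*(-6) = 30)
r(Z, L) = Z/3
w(E) = 2/3 (w(E) = (E/3 + E)/(E + E) = (4*E/3)/((2*E)) = (4*E/3)*(1/(2*E)) = 2/3)
U = 2/3 ≈ 0.66667
(U*7)*(3 - 1*(-3)) = ((2/3)*7)*(3 - 1*(-3)) = 14*(3 + 3)/3 = (14/3)*6 = 28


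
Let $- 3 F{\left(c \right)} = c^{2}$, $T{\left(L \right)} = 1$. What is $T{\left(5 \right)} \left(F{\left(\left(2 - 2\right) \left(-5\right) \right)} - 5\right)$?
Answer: $-5$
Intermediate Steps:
$F{\left(c \right)} = - \frac{c^{2}}{3}$
$T{\left(5 \right)} \left(F{\left(\left(2 - 2\right) \left(-5\right) \right)} - 5\right) = 1 \left(- \frac{\left(\left(2 - 2\right) \left(-5\right)\right)^{2}}{3} - 5\right) = 1 \left(- \frac{\left(0 \left(-5\right)\right)^{2}}{3} - 5\right) = 1 \left(- \frac{0^{2}}{3} - 5\right) = 1 \left(\left(- \frac{1}{3}\right) 0 - 5\right) = 1 \left(0 - 5\right) = 1 \left(-5\right) = -5$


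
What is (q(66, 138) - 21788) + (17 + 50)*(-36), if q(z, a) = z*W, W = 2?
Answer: -24068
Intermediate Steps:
q(z, a) = 2*z (q(z, a) = z*2 = 2*z)
(q(66, 138) - 21788) + (17 + 50)*(-36) = (2*66 - 21788) + (17 + 50)*(-36) = (132 - 21788) + 67*(-36) = -21656 - 2412 = -24068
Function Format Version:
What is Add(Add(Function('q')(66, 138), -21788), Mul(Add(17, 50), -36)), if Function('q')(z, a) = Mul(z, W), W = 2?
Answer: -24068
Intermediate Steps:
Function('q')(z, a) = Mul(2, z) (Function('q')(z, a) = Mul(z, 2) = Mul(2, z))
Add(Add(Function('q')(66, 138), -21788), Mul(Add(17, 50), -36)) = Add(Add(Mul(2, 66), -21788), Mul(Add(17, 50), -36)) = Add(Add(132, -21788), Mul(67, -36)) = Add(-21656, -2412) = -24068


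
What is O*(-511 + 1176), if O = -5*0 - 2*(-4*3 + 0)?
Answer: 15960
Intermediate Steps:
O = 24 (O = 0 - 2*(-12 + 0) = 0 - 2*(-12) = 0 + 24 = 24)
O*(-511 + 1176) = 24*(-511 + 1176) = 24*665 = 15960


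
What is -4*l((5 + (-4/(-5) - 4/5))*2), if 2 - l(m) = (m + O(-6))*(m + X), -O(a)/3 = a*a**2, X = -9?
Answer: 2624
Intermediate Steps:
O(a) = -3*a**3 (O(a) = -3*a*a**2 = -3*a**3)
l(m) = 2 - (-9 + m)*(648 + m) (l(m) = 2 - (m - 3*(-6)**3)*(m - 9) = 2 - (m - 3*(-216))*(-9 + m) = 2 - (m + 648)*(-9 + m) = 2 - (648 + m)*(-9 + m) = 2 - (-9 + m)*(648 + m))
-4*l((5 + (-4/(-5) - 4/5))*2) = -4*(5834 - ((5 + (-4/(-5) - 4/5))*2)**2 - 639*(5 + (-4/(-5) - 4/5))*2) = -4*(5834 - ((5 + (-4*(-1/5) - 4*1/5))*2)**2 - 639*(5 + (-4*(-1/5) - 4*1/5))*2) = -4*(5834 - ((5 + (4/5 - 4/5))*2)**2 - 639*(5 + (4/5 - 4/5))*2) = -4*(5834 - ((5 + 0)*2)**2 - 639*(5 + 0)*2) = -4*(5834 - (5*2)**2 - 3195*2) = -4*(5834 - 1*10**2 - 639*10) = -4*(5834 - 1*100 - 6390) = -4*(5834 - 100 - 6390) = -4*(-656) = 2624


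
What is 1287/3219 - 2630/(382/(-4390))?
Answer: 6194349989/204943 ≈ 30225.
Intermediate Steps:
1287/3219 - 2630/(382/(-4390)) = 1287*(1/3219) - 2630/(382*(-1/4390)) = 429/1073 - 2630/(-191/2195) = 429/1073 - 2630*(-2195/191) = 429/1073 + 5772850/191 = 6194349989/204943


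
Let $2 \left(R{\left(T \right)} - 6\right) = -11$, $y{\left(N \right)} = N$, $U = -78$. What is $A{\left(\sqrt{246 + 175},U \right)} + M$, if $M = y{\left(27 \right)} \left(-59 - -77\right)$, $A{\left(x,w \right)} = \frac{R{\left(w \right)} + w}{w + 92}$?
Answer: $\frac{13453}{28} \approx 480.46$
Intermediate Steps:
$R{\left(T \right)} = \frac{1}{2}$ ($R{\left(T \right)} = 6 + \frac{1}{2} \left(-11\right) = 6 - \frac{11}{2} = \frac{1}{2}$)
$A{\left(x,w \right)} = \frac{\frac{1}{2} + w}{92 + w}$ ($A{\left(x,w \right)} = \frac{\frac{1}{2} + w}{w + 92} = \frac{\frac{1}{2} + w}{92 + w}$)
$M = 486$ ($M = 27 \left(-59 - -77\right) = 27 \left(-59 + 77\right) = 27 \cdot 18 = 486$)
$A{\left(\sqrt{246 + 175},U \right)} + M = \frac{\frac{1}{2} - 78}{92 - 78} + 486 = \frac{1}{14} \left(- \frac{155}{2}\right) + 486 = - \frac{155}{28} + 486 = \frac{13453}{28}$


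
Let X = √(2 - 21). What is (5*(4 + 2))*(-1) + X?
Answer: -30 + I*√19 ≈ -30.0 + 4.3589*I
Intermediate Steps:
X = I*√19 (X = √(-19) = I*√19 ≈ 4.3589*I)
(5*(4 + 2))*(-1) + X = (5*(4 + 2))*(-1) + I*√19 = (5*6)*(-1) + I*√19 = 30*(-1) + I*√19 = -30 + I*√19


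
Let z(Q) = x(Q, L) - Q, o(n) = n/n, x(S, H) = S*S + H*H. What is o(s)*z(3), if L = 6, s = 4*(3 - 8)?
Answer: 42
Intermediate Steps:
s = -20 (s = 4*(-5) = -20)
x(S, H) = H² + S² (x(S, H) = S² + H² = H² + S²)
o(n) = 1
z(Q) = 36 + Q² - Q (z(Q) = (6² + Q²) - Q = (36 + Q²) - Q = 36 + Q² - Q)
o(s)*z(3) = 1*(36 + 3² - 1*3) = 1*(36 + 9 - 3) = 1*42 = 42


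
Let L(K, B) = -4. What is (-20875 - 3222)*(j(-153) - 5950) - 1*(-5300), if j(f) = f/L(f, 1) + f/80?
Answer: 11400546021/80 ≈ 1.4251e+8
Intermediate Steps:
j(f) = -19*f/80 (j(f) = f/(-4) + f/80 = f*(-¼) + f*(1/80) = -f/4 + f/80 = -19*f/80)
(-20875 - 3222)*(j(-153) - 5950) - 1*(-5300) = (-20875 - 3222)*(-19/80*(-153) - 5950) - 1*(-5300) = -24097*(2907/80 - 5950) + 5300 = -24097*(-473093/80) + 5300 = 11400122021/80 + 5300 = 11400546021/80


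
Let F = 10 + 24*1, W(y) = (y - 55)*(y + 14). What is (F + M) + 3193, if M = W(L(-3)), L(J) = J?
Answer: 2589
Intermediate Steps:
W(y) = (-55 + y)*(14 + y)
M = -638 (M = -770 + (-3)² - 41*(-3) = -770 + 9 + 123 = -638)
F = 34 (F = 10 + 24 = 34)
(F + M) + 3193 = (34 - 638) + 3193 = -604 + 3193 = 2589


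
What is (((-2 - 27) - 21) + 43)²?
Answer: 49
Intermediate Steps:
(((-2 - 27) - 21) + 43)² = ((-29 - 21) + 43)² = (-50 + 43)² = (-7)² = 49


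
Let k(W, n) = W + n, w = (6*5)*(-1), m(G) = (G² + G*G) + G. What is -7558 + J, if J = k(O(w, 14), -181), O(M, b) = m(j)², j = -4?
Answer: -6955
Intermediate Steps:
m(G) = G + 2*G² (m(G) = (G² + G²) + G = 2*G² + G = G + 2*G²)
w = -30 (w = 30*(-1) = -30)
O(M, b) = 784 (O(M, b) = (-4*(1 + 2*(-4)))² = (-4*(1 - 8))² = (-4*(-7))² = 28² = 784)
J = 603 (J = 784 - 181 = 603)
-7558 + J = -7558 + 603 = -6955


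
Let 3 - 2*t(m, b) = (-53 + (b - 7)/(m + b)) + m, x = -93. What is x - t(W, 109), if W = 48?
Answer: -15178/157 ≈ -96.675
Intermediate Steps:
t(m, b) = 28 - m/2 - (-7 + b)/(2*(b + m)) (t(m, b) = 3/2 - ((-53 + (b - 7)/(m + b)) + m)/2 = 3/2 - ((-53 + (-7 + b)/(b + m)) + m)/2 = 3/2 - (-53 + m + (-7 + b)/(b + m))/2 = 3/2 + (53/2 - m/2 - (-7 + b)/(2*(b + m))) = 28 - m/2 - (-7 + b)/(2*(b + m)))
x - t(W, 109) = -93 - (7 - 1*48² + 55*109 + 56*48 - 1*109*48)/(2*(109 + 48)) = -93 - (7 - 1*2304 + 5995 + 2688 - 5232)/(2*157) = -93 - (7 - 2304 + 5995 + 2688 - 5232)/(2*157) = -93 - 1154/(2*157) = -93 - 1*577/157 = -93 - 577/157 = -15178/157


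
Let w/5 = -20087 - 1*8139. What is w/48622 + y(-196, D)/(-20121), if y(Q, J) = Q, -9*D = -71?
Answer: -1415073409/489161631 ≈ -2.8929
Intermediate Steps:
D = 71/9 (D = -⅑*(-71) = 71/9 ≈ 7.8889)
w = -141130 (w = 5*(-20087 - 1*8139) = 5*(-20087 - 8139) = 5*(-28226) = -141130)
w/48622 + y(-196, D)/(-20121) = -141130/48622 - 196/(-20121) = -141130*1/48622 - 196*(-1/20121) = -70565/24311 + 196/20121 = -1415073409/489161631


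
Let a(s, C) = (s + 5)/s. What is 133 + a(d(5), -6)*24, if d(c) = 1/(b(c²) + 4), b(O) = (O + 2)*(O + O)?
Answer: 162637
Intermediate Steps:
b(O) = 2*O*(2 + O) (b(O) = (2 + O)*(2*O) = 2*O*(2 + O))
d(c) = 1/(4 + 2*c²*(2 + c²)) (d(c) = 1/(2*c²*(2 + c²) + 4) = 1/(4 + 2*c²*(2 + c²)))
a(s, C) = (5 + s)/s
133 + a(d(5), -6)*24 = 133 + ((5 + 1/(2*(2 + 5²*(2 + 5²))))/((1/(2*(2 + 5²*(2 + 5²))))))*24 = 133 + ((5 + 1/(2*(2 + 25*(2 + 25))))/((1/(2*(2 + 25*(2 + 25))))))*24 = 133 + ((5 + 1/(2*(2 + 25*27)))/((1/(2*(2 + 25*27)))))*24 = 133 + ((5 + 1/(2*(2 + 675)))/((1/(2*(2 + 675)))))*24 = 133 + ((5 + (½)/677)/(((½)/677)))*24 = 133 + ((5 + (½)*(1/677))/(((½)*(1/677))))*24 = 133 + ((5 + 1/1354)/(1/1354))*24 = 133 + (1354*(6771/1354))*24 = 133 + 6771*24 = 133 + 162504 = 162637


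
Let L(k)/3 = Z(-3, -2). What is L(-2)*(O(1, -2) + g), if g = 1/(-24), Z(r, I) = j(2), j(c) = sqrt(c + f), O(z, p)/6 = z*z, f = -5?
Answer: 143*I*sqrt(3)/8 ≈ 30.96*I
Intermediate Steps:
O(z, p) = 6*z**2 (O(z, p) = 6*(z*z) = 6*z**2)
j(c) = sqrt(-5 + c) (j(c) = sqrt(c - 5) = sqrt(-5 + c))
Z(r, I) = I*sqrt(3) (Z(r, I) = sqrt(-5 + 2) = sqrt(-3) = I*sqrt(3))
L(k) = 3*I*sqrt(3) (L(k) = 3*(I*sqrt(3)) = 3*I*sqrt(3))
g = -1/24 ≈ -0.041667
L(-2)*(O(1, -2) + g) = (3*I*sqrt(3))*(6*1**2 - 1/24) = (3*I*sqrt(3))*(6*1 - 1/24) = (3*I*sqrt(3))*(6 - 1/24) = (3*I*sqrt(3))*(143/24) = 143*I*sqrt(3)/8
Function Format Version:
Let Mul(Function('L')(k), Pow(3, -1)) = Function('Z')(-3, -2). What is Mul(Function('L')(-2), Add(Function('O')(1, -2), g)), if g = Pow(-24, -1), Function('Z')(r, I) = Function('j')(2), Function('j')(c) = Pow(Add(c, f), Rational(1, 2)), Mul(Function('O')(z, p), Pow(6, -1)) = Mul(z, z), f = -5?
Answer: Mul(Rational(143, 8), I, Pow(3, Rational(1, 2))) ≈ Mul(30.960, I)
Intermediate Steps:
Function('O')(z, p) = Mul(6, Pow(z, 2)) (Function('O')(z, p) = Mul(6, Mul(z, z)) = Mul(6, Pow(z, 2)))
Function('j')(c) = Pow(Add(-5, c), Rational(1, 2)) (Function('j')(c) = Pow(Add(c, -5), Rational(1, 2)) = Pow(Add(-5, c), Rational(1, 2)))
Function('Z')(r, I) = Mul(I, Pow(3, Rational(1, 2))) (Function('Z')(r, I) = Pow(Add(-5, 2), Rational(1, 2)) = Pow(-3, Rational(1, 2)) = Mul(I, Pow(3, Rational(1, 2))))
Function('L')(k) = Mul(3, I, Pow(3, Rational(1, 2))) (Function('L')(k) = Mul(3, Mul(I, Pow(3, Rational(1, 2)))) = Mul(3, I, Pow(3, Rational(1, 2))))
g = Rational(-1, 24) ≈ -0.041667
Mul(Function('L')(-2), Add(Function('O')(1, -2), g)) = Mul(Mul(3, I, Pow(3, Rational(1, 2))), Add(Mul(6, Pow(1, 2)), Rational(-1, 24))) = Mul(Mul(3, I, Pow(3, Rational(1, 2))), Add(Mul(6, 1), Rational(-1, 24))) = Mul(Mul(3, I, Pow(3, Rational(1, 2))), Add(6, Rational(-1, 24))) = Mul(Mul(3, I, Pow(3, Rational(1, 2))), Rational(143, 24)) = Mul(Rational(143, 8), I, Pow(3, Rational(1, 2)))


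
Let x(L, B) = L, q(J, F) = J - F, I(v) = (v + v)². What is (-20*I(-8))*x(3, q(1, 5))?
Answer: -15360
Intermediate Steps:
I(v) = 4*v² (I(v) = (2*v)² = 4*v²)
(-20*I(-8))*x(3, q(1, 5)) = -80*(-8)²*3 = -80*64*3 = -20*256*3 = -5120*3 = -15360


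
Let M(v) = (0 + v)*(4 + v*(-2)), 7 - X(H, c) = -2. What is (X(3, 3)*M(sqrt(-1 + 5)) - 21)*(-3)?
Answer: 63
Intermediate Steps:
X(H, c) = 9 (X(H, c) = 7 - 1*(-2) = 7 + 2 = 9)
M(v) = v*(4 - 2*v)
(X(3, 3)*M(sqrt(-1 + 5)) - 21)*(-3) = (9*(2*sqrt(-1 + 5)*(2 - sqrt(-1 + 5))) - 21)*(-3) = (9*(2*sqrt(4)*(2 - sqrt(4))) - 21)*(-3) = (9*(2*2*(2 - 1*2)) - 21)*(-3) = (9*(2*2*(2 - 2)) - 21)*(-3) = (9*(2*2*0) - 21)*(-3) = (9*0 - 21)*(-3) = (0 - 21)*(-3) = -21*(-3) = 63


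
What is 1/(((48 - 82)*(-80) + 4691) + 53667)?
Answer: 1/61078 ≈ 1.6373e-5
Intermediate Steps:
1/(((48 - 82)*(-80) + 4691) + 53667) = 1/((-34*(-80) + 4691) + 53667) = 1/((2720 + 4691) + 53667) = 1/(7411 + 53667) = 1/61078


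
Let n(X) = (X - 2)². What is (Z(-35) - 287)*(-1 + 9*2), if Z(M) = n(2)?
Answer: -4879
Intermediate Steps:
n(X) = (-2 + X)²
Z(M) = 0 (Z(M) = (-2 + 2)² = 0² = 0)
(Z(-35) - 287)*(-1 + 9*2) = (0 - 287)*(-1 + 9*2) = -287*(-1 + 18) = -287*17 = -4879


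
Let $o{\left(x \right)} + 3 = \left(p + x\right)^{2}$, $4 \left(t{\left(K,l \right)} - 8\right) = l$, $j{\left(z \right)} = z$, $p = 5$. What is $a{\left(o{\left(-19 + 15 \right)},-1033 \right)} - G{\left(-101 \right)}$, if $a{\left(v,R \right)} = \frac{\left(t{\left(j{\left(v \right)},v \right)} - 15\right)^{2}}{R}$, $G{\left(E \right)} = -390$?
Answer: $\frac{1611255}{4132} \approx 389.95$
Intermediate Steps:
$t{\left(K,l \right)} = 8 + \frac{l}{4}$
$o{\left(x \right)} = -3 + \left(5 + x\right)^{2}$
$a{\left(v,R \right)} = \frac{\left(-7 + \frac{v}{4}\right)^{2}}{R}$ ($a{\left(v,R \right)} = \frac{\left(\left(8 + \frac{v}{4}\right) - 15\right)^{2}}{R} = \frac{\left(-7 + \frac{v}{4}\right)^{2}}{R}$)
$a{\left(o{\left(-19 + 15 \right)},-1033 \right)} - G{\left(-101 \right)} = \frac{\left(-28 - \left(3 - \left(5 + \left(-19 + 15\right)\right)^{2}\right)\right)^{2}}{16 \left(-1033\right)} - -390 = \frac{1}{16} \left(- \frac{1}{1033}\right) \left(-28 - \left(3 - \left(5 - 4\right)^{2}\right)\right)^{2} + 390 = \frac{1}{16} \left(- \frac{1}{1033}\right) \left(-28 - \left(3 - 1^{2}\right)\right)^{2} + 390 = \frac{1}{16} \left(- \frac{1}{1033}\right) \left(-28 + \left(-3 + 1\right)\right)^{2} + 390 = \frac{1}{16} \left(- \frac{1}{1033}\right) \left(-28 - 2\right)^{2} + 390 = \frac{1}{16} \left(- \frac{1}{1033}\right) \left(-30\right)^{2} + 390 = \frac{1}{16} \left(- \frac{1}{1033}\right) 900 + 390 = - \frac{225}{4132} + 390 = \frac{1611255}{4132}$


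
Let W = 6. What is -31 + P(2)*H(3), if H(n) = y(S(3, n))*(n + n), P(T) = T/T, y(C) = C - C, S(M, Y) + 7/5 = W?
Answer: -31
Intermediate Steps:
S(M, Y) = 23/5 (S(M, Y) = -7/5 + 6 = 23/5)
y(C) = 0
P(T) = 1
H(n) = 0 (H(n) = 0*(n + n) = 0*(2*n) = 0)
-31 + P(2)*H(3) = -31 + 1*0 = -31 + 0 = -31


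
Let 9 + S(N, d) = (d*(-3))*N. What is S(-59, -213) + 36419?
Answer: -1291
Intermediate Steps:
S(N, d) = -9 - 3*N*d (S(N, d) = -9 + (d*(-3))*N = -9 + (-3*d)*N = -9 - 3*N*d)
S(-59, -213) + 36419 = (-9 - 3*(-59)*(-213)) + 36419 = (-9 - 37701) + 36419 = -37710 + 36419 = -1291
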